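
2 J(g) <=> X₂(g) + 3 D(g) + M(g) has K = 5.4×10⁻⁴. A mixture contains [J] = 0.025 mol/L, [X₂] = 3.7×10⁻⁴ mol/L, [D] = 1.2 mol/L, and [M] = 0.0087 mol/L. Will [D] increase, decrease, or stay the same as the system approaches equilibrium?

decrease

Q = [X₂]·[D]³·[M] / [J]² = (3.7×10⁻⁴)·(1.2)³·(0.0087) / (0.025)² = 0.0089
Q = 0.0089 > K = 5.4×10⁻⁴: net reverse reaction.
D is a product, so it decreases.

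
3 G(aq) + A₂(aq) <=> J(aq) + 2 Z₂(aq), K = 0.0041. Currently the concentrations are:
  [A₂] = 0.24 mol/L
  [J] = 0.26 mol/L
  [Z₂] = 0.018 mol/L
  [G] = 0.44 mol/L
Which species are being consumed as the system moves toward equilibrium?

none (at equilibrium)

Q = [J]·[Z₂]² / ([G]³·[A₂]) = (0.26)·(0.018)² / ((0.44)³·(0.24)) = 0.0041
Q = 0.0041 = K; the system is at equilibrium.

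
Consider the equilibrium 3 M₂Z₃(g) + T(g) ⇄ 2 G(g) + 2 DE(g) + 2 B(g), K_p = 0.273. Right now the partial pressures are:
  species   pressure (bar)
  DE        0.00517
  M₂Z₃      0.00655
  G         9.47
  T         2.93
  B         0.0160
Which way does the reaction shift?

Q_p = P(G)²·P(DE)²·P(B)² / (P(M₂Z₃)³·P(T)) = (9.47)²·(0.00517)²·(0.0160)² / ((0.00655)³·(2.93)) = 0.745
Q_p = 0.745 > K_p = 0.273, so the reverse reaction proceeds.

in the reverse direction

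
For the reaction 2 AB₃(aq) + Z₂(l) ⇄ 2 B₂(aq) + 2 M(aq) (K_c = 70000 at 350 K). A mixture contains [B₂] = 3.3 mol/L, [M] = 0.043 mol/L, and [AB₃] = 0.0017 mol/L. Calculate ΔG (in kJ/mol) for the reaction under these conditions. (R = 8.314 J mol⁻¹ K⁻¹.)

ΔG = -6.71 kJ/mol

(Z₂ is a pure liquid — omitted from Q_c.)
Q_c = [B₂]²·[M]² / [AB₃]² = (3.3)²·(0.043)² / (0.0017)² = 6970
ΔG = RT ln(Q_c/K_c) = (8.314 J mol⁻¹ K⁻¹)(350 K) × ln(6970/70000)
   = (2.910 kJ/mol)(-2.307) = -6.71 kJ/mol
ΔG < 0, so the forward reaction is spontaneous (proceeds forward).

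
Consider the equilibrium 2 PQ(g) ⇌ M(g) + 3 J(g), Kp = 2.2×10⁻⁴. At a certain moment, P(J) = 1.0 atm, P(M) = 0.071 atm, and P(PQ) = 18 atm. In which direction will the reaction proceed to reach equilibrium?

Qp = P(M)·P(J)³ / P(PQ)² = (0.071)·(1.0)³ / (18)² = 2.2×10⁻⁴
Qp = 2.2×10⁻⁴ = Kp, so the system is already at equilibrium.

at equilibrium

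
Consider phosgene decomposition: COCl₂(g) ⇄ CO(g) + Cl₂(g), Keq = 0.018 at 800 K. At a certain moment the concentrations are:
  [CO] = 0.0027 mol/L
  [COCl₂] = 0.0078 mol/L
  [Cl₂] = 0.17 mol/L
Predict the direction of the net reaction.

to the left

Q = [CO]·[Cl₂] / [COCl₂] = (0.0027)·(0.17) / (0.0078) = 0.059
Q = 0.059 > Keq = 0.018, so the reverse reaction proceeds.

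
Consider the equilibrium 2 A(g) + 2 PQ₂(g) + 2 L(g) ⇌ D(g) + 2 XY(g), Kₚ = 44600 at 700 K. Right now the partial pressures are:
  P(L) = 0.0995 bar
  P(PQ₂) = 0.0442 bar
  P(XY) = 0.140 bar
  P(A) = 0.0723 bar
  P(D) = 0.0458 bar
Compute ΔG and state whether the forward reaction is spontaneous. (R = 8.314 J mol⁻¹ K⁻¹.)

Qₚ = P(D)·P(XY)² / (P(A)²·P(PQ₂)²·P(L)²) = (0.0458)·(0.140)² / ((0.0723)²·(0.0442)²·(0.0995)²) = 8880
ΔG = RT ln(Qₚ/Kₚ) = (8.314 J mol⁻¹ K⁻¹)(700 K) × ln(8880/44600)
   = (5.820 kJ/mol)(-1.614) = -9.39 kJ/mol
ΔG < 0, so the forward reaction is spontaneous (proceeds forward).

ΔG = -9.39 kJ/mol; the forward reaction is spontaneous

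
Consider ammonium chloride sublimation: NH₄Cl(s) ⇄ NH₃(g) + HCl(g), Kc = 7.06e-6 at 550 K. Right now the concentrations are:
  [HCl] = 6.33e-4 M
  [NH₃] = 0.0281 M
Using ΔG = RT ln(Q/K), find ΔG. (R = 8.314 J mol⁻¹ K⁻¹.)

ΔG = 4.23 kJ/mol

(NH₄Cl is a pure solid — omitted from Qc.)
Qc = [NH₃]·[HCl] = (0.0281)·(6.33e-4) = 1.78e-5
ΔG = RT ln(Qc/Kc) = (8.314 J mol⁻¹ K⁻¹)(550 K) × ln(1.78e-5/7.06e-6)
   = (4.573 kJ/mol)(0.9248) = 4.23 kJ/mol
ΔG > 0, so the forward reaction is non-spontaneous (proceeds in reverse).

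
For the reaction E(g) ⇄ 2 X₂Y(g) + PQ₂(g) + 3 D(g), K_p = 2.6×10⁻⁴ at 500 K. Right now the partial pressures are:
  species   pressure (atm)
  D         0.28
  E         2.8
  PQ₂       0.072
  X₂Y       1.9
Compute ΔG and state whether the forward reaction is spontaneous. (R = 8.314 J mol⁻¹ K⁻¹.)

Q_p = P(X₂Y)²·P(PQ₂)·P(D)³ / P(E) = (1.9)²·(0.072)·(0.28)³ / (2.8) = 0.00204
ΔG = RT ln(Q_p/K_p) = (8.314 J mol⁻¹ K⁻¹)(500 K) × ln(0.00204/2.6×10⁻⁴)
   = (4.157 kJ/mol)(2.060) = 8.56 kJ/mol
ΔG > 0, so the forward reaction is non-spontaneous (proceeds in reverse).

ΔG = 8.56 kJ/mol; the forward reaction is non-spontaneous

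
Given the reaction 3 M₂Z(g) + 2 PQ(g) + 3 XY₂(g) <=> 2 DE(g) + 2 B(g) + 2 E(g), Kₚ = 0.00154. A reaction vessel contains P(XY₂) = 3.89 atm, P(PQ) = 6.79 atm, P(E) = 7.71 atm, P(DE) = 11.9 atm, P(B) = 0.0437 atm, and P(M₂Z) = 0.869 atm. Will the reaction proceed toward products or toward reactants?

Qₚ = P(DE)²·P(B)²·P(E)² / (P(M₂Z)³·P(PQ)²·P(XY₂)³) = (11.9)²·(0.0437)²·(7.71)² / ((0.869)³·(6.79)²·(3.89)³) = 0.00903
Qₚ = 0.00903 > Kₚ = 0.00154, so the reverse reaction proceeds.

reverse (toward reactants)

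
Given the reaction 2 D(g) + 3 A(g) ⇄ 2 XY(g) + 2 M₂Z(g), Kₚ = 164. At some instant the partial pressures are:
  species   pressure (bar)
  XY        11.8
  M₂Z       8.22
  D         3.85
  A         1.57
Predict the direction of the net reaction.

Qₚ = P(XY)²·P(M₂Z)² / (P(D)²·P(A)³) = (11.8)²·(8.22)² / ((3.85)²·(1.57)³) = 164
Qₚ = 164 = Kₚ, so the system is already at equilibrium.

no net change (already at equilibrium)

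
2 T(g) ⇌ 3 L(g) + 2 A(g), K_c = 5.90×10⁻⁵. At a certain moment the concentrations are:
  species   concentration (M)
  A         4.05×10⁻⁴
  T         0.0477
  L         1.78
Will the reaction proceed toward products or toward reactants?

toward reactants

Q_c = [L]³·[A]² / [T]² = (1.78)³·(4.05×10⁻⁴)² / (0.0477)² = 4.07×10⁻⁴
Q_c = 4.07×10⁻⁴ > K_c = 5.90×10⁻⁵, so the reverse reaction proceeds.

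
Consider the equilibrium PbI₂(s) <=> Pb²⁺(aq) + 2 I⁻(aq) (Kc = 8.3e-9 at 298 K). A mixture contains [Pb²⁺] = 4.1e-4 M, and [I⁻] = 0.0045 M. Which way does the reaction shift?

neither direction; the system is at equilibrium

(PbI₂ is a pure solid — omitted from Qc.)
Qc = [Pb²⁺]·[I⁻]² = (4.1e-4)·(0.0045)² = 8.3e-9
Qc = 8.3e-9 = Kc, so the system is already at equilibrium.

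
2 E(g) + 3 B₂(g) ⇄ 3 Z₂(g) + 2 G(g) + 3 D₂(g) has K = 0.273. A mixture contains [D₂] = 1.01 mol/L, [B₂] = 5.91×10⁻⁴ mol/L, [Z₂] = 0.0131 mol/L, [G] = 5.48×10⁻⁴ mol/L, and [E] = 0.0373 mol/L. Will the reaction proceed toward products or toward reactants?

in the reverse direction

Q = [Z₂]³·[G]²·[D₂]³ / ([E]²·[B₂]³) = (0.0131)³·(5.48×10⁻⁴)²·(1.01)³ / ((0.0373)²·(5.91×10⁻⁴)³) = 2.42
Q = 2.42 > K = 0.273, so the reverse reaction proceeds.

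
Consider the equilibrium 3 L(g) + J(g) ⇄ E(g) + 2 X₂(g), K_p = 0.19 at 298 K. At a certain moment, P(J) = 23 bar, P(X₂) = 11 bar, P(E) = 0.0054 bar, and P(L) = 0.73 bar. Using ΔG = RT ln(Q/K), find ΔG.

Q_p = P(E)·P(X₂)² / (P(L)³·P(J)) = (0.0054)·(11)² / ((0.73)³·(23)) = 0.0730
ΔG = RT ln(Q_p/K_p) = (8.314 J mol⁻¹ K⁻¹)(298 K) × ln(0.0730/0.19)
   = (2.478 kJ/mol)(-0.9566) = -2.37 kJ/mol
ΔG < 0, so the forward reaction is spontaneous (proceeds forward).

ΔG = -2.37 kJ/mol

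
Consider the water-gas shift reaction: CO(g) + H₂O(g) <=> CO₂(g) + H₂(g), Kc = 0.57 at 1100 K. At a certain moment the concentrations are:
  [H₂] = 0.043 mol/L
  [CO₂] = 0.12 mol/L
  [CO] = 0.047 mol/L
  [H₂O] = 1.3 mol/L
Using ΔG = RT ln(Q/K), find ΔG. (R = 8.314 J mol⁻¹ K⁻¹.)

ΔG = -17.5 kJ/mol

Qc = [CO₂]·[H₂] / ([CO]·[H₂O]) = (0.12)·(0.043) / ((0.047)·(1.3)) = 0.0845
ΔG = RT ln(Qc/Kc) = (8.314 J mol⁻¹ K⁻¹)(1100 K) × ln(0.0845/0.57)
   = (9.145 kJ/mol)(-1.909) = -17.5 kJ/mol
ΔG < 0, so the forward reaction is spontaneous (proceeds forward).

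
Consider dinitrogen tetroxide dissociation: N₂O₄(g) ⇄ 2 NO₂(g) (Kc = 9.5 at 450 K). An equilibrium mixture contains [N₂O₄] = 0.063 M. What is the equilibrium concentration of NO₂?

At equilibrium, Kc = [NO₂]² / [N₂O₄] = 9.5.
([NO₂])² / (0.063) = 9.5
[NO₂]² = 0.599 ⇒ [NO₂] = 0.77 M

[NO₂] = 0.77 M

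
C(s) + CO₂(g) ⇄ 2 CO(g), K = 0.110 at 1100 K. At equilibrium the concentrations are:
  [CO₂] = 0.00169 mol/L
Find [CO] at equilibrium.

(C is a pure solid — omitted from K.)
At equilibrium, K = [CO]² / [CO₂] = 0.110.
([CO])² / (0.00169) = 0.110
[CO]² = 1.86e-4 ⇒ [CO] = 0.0136 mol/L

[CO] = 0.0136 mol/L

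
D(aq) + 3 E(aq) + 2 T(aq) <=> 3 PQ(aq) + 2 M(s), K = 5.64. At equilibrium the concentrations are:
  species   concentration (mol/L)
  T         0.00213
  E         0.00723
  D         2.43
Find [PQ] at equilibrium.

[PQ] = 2.86e-4 mol/L

(M is a pure solid — omitted from K.)
At equilibrium, K = [PQ]³ / ([D]·[E]³·[T]²) = 5.64.
([PQ])³ / ((2.43)·(0.00723)³·(0.00213)²) = 5.64
[PQ]³ = 2.35e-11 ⇒ [PQ] = 2.86e-4 mol/L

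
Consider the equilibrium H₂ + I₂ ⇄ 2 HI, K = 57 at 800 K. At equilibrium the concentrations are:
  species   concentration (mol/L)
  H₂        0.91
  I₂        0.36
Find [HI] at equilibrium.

[HI] = 4.3 mol/L

At equilibrium, K = [HI]² / ([H₂]·[I₂]) = 57.
([HI])² / ((0.91)·(0.36)) = 57
[HI]² = 18.7 ⇒ [HI] = 4.3 mol/L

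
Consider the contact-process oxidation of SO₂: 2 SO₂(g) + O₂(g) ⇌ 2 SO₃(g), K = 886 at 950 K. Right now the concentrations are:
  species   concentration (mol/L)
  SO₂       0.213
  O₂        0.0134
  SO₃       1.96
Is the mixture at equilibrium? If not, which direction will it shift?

no; Q > K, reaction proceeds in reverse

Q = [SO₃]² / ([SO₂]²·[O₂]) = (1.96)² / ((0.213)²·(0.0134)) = 6320
Q = 6320 > K = 886: net reverse reaction.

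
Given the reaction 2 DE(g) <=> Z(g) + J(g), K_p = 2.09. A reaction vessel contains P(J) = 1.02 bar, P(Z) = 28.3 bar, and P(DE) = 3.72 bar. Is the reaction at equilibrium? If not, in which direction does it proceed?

Q_p = P(Z)·P(J) / P(DE)² = (28.3)·(1.02) / (3.72)² = 2.09
Q_p = 2.09 = K_p, so the system is already at equilibrium.

at equilibrium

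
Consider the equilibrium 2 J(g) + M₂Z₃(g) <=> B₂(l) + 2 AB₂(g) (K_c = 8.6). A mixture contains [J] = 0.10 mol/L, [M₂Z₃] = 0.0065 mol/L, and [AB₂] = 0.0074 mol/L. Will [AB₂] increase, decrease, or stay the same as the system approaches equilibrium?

increase

(B₂ is a pure liquid — omitted from Q_c.)
Q_c = [AB₂]² / ([J]²·[M₂Z₃]) = (0.0074)² / ((0.10)²·(0.0065)) = 0.84
Q_c = 0.84 < K_c = 8.6: net forward reaction.
AB₂ is a product, so it increases.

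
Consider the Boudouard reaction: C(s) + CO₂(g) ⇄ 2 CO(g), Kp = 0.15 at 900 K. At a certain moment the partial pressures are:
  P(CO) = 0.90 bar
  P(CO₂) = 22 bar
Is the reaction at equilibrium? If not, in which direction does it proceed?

(C is a pure solid — omitted from Qp.)
Qp = P(CO)² / P(CO₂) = (0.90)² / (22) = 0.037
Qp = 0.037 < Kp = 0.15, so the forward reaction proceeds.

in the forward direction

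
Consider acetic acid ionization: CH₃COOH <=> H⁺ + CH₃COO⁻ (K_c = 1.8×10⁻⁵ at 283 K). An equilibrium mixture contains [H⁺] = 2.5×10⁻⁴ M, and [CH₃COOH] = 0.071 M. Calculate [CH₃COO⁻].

[CH₃COO⁻] = 0.0051 M

At equilibrium, K_c = [H⁺]·[CH₃COO⁻] / [CH₃COOH] = 1.8×10⁻⁵.
(2.5×10⁻⁴)·([CH₃COO⁻]) / (0.071) = 1.8×10⁻⁵
[CH₃COO⁻] = 0.00511 = 0.0051 M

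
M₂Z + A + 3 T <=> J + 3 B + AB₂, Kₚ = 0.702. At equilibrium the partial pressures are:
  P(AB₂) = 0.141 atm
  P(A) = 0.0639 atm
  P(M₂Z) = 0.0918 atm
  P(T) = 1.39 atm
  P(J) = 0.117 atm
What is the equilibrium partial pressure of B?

P(B) = 0.875 atm

At equilibrium, Kₚ = P(J)·P(B)³·P(AB₂) / (P(M₂Z)·P(A)·P(T)³) = 0.702.
(0.117)·(P(B))³·(0.141) / ((0.0918)·(0.0639)·(1.39)³) = 0.702
P(B)³ = 0.670 ⇒ P(B) = 0.875 atm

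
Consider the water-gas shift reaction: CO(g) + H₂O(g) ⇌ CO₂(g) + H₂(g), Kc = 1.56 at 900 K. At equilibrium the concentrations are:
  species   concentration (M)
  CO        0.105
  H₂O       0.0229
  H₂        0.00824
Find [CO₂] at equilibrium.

At equilibrium, Kc = [CO₂]·[H₂] / ([CO]·[H₂O]) = 1.56.
([CO₂])·(0.00824) / ((0.105)·(0.0229)) = 1.56
[CO₂] = 0.455 M

[CO₂] = 0.455 M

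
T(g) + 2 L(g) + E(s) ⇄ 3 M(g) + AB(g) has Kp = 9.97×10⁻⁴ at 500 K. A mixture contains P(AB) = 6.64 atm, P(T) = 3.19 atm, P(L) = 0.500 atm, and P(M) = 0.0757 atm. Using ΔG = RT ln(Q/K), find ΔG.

(E is a pure solid — omitted from Qp.)
Qp = P(M)³·P(AB) / (P(T)·P(L)²) = (0.0757)³·(6.64) / ((3.19)·(0.500)²) = 0.00361
ΔG = RT ln(Qp/Kp) = (8.314 J mol⁻¹ K⁻¹)(500 K) × ln(0.00361/9.97×10⁻⁴)
   = (4.157 kJ/mol)(1.287) = 5.35 kJ/mol
ΔG > 0, so the forward reaction is non-spontaneous (proceeds in reverse).

ΔG = 5.35 kJ/mol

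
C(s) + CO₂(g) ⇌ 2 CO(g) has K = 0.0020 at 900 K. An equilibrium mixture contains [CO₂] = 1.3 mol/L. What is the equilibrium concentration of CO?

(C is a pure solid — omitted from K.)
At equilibrium, K = [CO]² / [CO₂] = 0.0020.
([CO])² / (1.3) = 0.0020
[CO]² = 0.00260 ⇒ [CO] = 0.051 mol/L

[CO] = 0.051 mol/L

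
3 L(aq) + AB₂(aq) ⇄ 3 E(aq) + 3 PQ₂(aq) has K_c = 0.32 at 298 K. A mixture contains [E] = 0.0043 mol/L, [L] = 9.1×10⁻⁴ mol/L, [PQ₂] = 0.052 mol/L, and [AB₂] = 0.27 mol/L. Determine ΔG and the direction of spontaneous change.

Q_c = [E]³·[PQ₂]³ / ([L]³·[AB₂]) = (0.0043)³·(0.052)³ / ((9.1×10⁻⁴)³·(0.27)) = 0.0549
ΔG = RT ln(Q_c/K_c) = (8.314 J mol⁻¹ K⁻¹)(298 K) × ln(0.0549/0.32)
   = (2.478 kJ/mol)(-1.763) = -4.37 kJ/mol
ΔG < 0, so the forward reaction is spontaneous (proceeds forward).

ΔG = -4.37 kJ/mol; the forward reaction is spontaneous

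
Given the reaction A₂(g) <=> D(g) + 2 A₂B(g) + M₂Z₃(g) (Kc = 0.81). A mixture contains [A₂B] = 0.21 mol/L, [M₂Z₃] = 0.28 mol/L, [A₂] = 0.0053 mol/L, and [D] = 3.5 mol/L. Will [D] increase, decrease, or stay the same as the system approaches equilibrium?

Qc = [D]·[A₂B]²·[M₂Z₃] / [A₂] = (3.5)·(0.21)²·(0.28) / (0.0053) = 8.2
Qc = 8.2 > Kc = 0.81: net reverse reaction.
D is a product, so it decreases.

decrease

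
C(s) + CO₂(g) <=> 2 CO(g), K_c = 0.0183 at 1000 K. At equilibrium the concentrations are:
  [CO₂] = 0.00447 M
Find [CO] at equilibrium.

(C is a pure solid — omitted from K_c.)
At equilibrium, K_c = [CO]² / [CO₂] = 0.0183.
([CO])² / (0.00447) = 0.0183
[CO]² = 8.18×10⁻⁵ ⇒ [CO] = 0.00904 M

[CO] = 0.00904 M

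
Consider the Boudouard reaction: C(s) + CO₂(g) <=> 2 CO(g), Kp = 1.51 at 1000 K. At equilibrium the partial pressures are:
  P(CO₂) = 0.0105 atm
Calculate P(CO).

(C is a pure solid — omitted from Kp.)
At equilibrium, Kp = P(CO)² / P(CO₂) = 1.51.
(P(CO))² / (0.0105) = 1.51
P(CO)² = 0.0159 ⇒ P(CO) = 0.126 atm

P(CO) = 0.126 atm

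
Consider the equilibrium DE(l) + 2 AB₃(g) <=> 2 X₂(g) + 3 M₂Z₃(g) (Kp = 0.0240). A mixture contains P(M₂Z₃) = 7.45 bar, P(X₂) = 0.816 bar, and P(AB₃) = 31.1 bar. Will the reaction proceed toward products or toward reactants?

(DE is a pure liquid — omitted from Qp.)
Qp = P(X₂)²·P(M₂Z₃)³ / P(AB₃)² = (0.816)²·(7.45)³ / (31.1)² = 0.285
Qp = 0.285 > Kp = 0.0240, so the reverse reaction proceeds.

reverse (toward reactants)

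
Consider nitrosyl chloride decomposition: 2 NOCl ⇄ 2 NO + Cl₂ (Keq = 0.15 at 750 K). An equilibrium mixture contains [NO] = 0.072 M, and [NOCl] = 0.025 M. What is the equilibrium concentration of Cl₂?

At equilibrium, Keq = [NO]²·[Cl₂] / [NOCl]² = 0.15.
(0.072)²·([Cl₂]) / (0.025)² = 0.15
[Cl₂] = 0.0181 = 0.018 M

[Cl₂] = 0.018 M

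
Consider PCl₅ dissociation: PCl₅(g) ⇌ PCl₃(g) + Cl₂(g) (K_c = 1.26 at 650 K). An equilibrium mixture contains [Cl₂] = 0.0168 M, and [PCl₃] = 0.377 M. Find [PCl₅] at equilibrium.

[PCl₅] = 0.00503 M

At equilibrium, K_c = [PCl₃]·[Cl₂] / [PCl₅] = 1.26.
(0.377)·(0.0168) / ([PCl₅]) = 1.26
[PCl₅] = 0.00503 M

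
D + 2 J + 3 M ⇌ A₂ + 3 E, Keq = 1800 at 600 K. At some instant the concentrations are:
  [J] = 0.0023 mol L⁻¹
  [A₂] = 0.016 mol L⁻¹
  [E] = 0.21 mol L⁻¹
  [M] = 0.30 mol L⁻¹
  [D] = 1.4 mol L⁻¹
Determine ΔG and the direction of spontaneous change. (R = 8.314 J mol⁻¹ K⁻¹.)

ΔG = -4.43 kJ/mol; the forward reaction is spontaneous

Q = [A₂]·[E]³ / ([D]·[J]²·[M]³) = (0.016)·(0.21)³ / ((1.4)·(0.0023)²·(0.30)³) = 741
ΔG = RT ln(Q/Keq) = (8.314 J mol⁻¹ K⁻¹)(600 K) × ln(741/1800)
   = (4.988 kJ/mol)(-0.8875) = -4.43 kJ/mol
ΔG < 0, so the forward reaction is spontaneous (proceeds forward).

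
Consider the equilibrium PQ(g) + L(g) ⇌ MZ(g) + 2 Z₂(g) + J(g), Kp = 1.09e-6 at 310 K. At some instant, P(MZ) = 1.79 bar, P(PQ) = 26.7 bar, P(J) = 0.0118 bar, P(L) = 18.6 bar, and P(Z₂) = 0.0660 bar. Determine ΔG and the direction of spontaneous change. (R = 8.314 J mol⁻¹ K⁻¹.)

Qp = P(MZ)·P(Z₂)²·P(J) / (P(PQ)·P(L)) = (1.79)·(0.0660)²·(0.0118) / ((26.7)·(18.6)) = 1.85e-7
ΔG = RT ln(Qp/Kp) = (8.314 J mol⁻¹ K⁻¹)(310 K) × ln(1.85e-7/1.09e-6)
   = (2.577 kJ/mol)(-1.774) = -4.57 kJ/mol
ΔG < 0, so the forward reaction is spontaneous (proceeds forward).

ΔG = -4.57 kJ/mol; the forward reaction is spontaneous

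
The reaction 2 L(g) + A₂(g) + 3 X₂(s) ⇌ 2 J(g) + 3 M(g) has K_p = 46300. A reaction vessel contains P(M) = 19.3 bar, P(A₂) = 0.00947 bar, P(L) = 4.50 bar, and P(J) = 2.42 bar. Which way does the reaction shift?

in the reverse direction

(X₂ is a pure solid — omitted from Q_p.)
Q_p = P(J)²·P(M)³ / (P(L)²·P(A₂)) = (2.42)²·(19.3)³ / ((4.50)²·(0.00947)) = 2.20×10⁵
Q_p = 2.20×10⁵ > K_p = 46300, so the reverse reaction proceeds.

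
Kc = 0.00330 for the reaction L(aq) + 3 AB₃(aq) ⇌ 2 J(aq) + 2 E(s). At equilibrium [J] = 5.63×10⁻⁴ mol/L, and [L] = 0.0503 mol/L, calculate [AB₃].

[AB₃] = 0.124 mol/L

(E is a pure solid — omitted from Kc.)
At equilibrium, Kc = [J]² / ([L]·[AB₃]³) = 0.00330.
(5.63×10⁻⁴)² / ((0.0503)·([AB₃])³) = 0.00330
[AB₃]³ = 0.00191 ⇒ [AB₃] = 0.124 mol/L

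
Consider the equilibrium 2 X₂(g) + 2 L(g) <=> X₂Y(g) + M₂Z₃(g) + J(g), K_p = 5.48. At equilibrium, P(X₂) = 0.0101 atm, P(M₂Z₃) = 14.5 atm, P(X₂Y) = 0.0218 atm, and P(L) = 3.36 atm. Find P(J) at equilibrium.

P(J) = 0.0200 atm

At equilibrium, K_p = P(X₂Y)·P(M₂Z₃)·P(J) / (P(X₂)²·P(L)²) = 5.48.
(0.0218)·(14.5)·(P(J)) / ((0.0101)²·(3.36)²) = 5.48
P(J) = 0.0200 atm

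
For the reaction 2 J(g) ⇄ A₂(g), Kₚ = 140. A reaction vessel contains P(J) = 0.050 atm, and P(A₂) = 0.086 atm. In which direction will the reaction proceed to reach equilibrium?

forward (toward products)

Qₚ = P(A₂) / P(J)² = (0.086) / (0.050)² = 34
Qₚ = 34 < Kₚ = 140, so the forward reaction proceeds.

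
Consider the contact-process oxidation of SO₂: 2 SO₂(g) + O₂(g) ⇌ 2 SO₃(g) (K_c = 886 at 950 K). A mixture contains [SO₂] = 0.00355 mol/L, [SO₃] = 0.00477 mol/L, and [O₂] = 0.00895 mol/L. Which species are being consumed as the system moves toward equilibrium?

Q_c = [SO₃]² / ([SO₂]²·[O₂]) = (0.00477)² / ((0.00355)²·(0.00895)) = 202
Q_c = 202 < K_c = 886: net forward reaction.

SO₂, O₂ (reactants)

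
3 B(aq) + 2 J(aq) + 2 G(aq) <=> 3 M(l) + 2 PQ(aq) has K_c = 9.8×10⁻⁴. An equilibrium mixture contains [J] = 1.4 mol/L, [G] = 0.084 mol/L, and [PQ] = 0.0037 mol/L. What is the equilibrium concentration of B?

[B] = 1.0 mol/L

(M is a pure liquid — omitted from K_c.)
At equilibrium, K_c = [PQ]² / ([B]³·[J]²·[G]²) = 9.8×10⁻⁴.
(0.0037)² / (([B])³·(1.4)²·(0.084)²) = 9.8×10⁻⁴
[B]³ = 1.01 ⇒ [B] = 1.0 mol/L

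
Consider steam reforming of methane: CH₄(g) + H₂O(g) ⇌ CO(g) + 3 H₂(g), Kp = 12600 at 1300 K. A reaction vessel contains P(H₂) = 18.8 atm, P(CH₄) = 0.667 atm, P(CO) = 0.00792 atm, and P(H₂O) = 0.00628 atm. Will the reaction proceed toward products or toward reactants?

Qp = P(CO)·P(H₂)³ / (P(CH₄)·P(H₂O)) = (0.00792)·(18.8)³ / ((0.667)·(0.00628)) = 12600
Qp = 12600 = Kp, so the system is already at equilibrium.

neither direction; the system is at equilibrium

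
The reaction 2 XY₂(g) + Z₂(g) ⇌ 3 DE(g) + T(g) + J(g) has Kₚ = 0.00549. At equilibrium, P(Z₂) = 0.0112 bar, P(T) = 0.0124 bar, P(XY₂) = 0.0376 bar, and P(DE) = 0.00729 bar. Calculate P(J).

At equilibrium, Kₚ = P(DE)³·P(T)·P(J) / (P(XY₂)²·P(Z₂)) = 0.00549.
(0.00729)³·(0.0124)·(P(J)) / ((0.0376)²·(0.0112)) = 0.00549
P(J) = 18.1 bar

P(J) = 18.1 bar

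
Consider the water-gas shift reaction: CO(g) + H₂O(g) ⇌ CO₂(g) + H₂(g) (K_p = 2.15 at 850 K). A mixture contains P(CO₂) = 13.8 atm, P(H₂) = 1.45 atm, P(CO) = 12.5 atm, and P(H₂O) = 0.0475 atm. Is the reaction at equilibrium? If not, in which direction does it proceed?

Q_p = P(CO₂)·P(H₂) / (P(CO)·P(H₂O)) = (13.8)·(1.45) / ((12.5)·(0.0475)) = 33.7
Q_p = 33.7 > K_p = 2.15, so the reverse reaction proceeds.

to the left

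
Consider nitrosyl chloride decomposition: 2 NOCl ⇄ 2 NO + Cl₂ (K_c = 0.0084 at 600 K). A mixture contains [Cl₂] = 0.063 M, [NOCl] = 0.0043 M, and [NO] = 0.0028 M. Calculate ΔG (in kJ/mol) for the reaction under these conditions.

ΔG = 5.77 kJ/mol

Q_c = [NO]²·[Cl₂] / [NOCl]² = (0.0028)²·(0.063) / (0.0043)² = 0.0267
ΔG = RT ln(Q_c/K_c) = (8.314 J mol⁻¹ K⁻¹)(600 K) × ln(0.0267/0.0084)
   = (4.988 kJ/mol)(1.156) = 5.77 kJ/mol
ΔG > 0, so the forward reaction is non-spontaneous (proceeds in reverse).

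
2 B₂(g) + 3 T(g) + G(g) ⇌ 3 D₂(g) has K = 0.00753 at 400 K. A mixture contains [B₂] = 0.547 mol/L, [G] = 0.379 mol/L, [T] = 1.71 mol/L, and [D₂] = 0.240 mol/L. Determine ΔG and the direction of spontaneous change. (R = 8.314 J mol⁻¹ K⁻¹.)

ΔG = 3.91 kJ/mol; the forward reaction is non-spontaneous

Q = [D₂]³ / ([B₂]²·[T]³·[G]) = (0.240)³ / ((0.547)²·(1.71)³·(0.379)) = 0.0244
ΔG = RT ln(Q/K) = (8.314 J mol⁻¹ K⁻¹)(400 K) × ln(0.0244/0.00753)
   = (3.326 kJ/mol)(1.176) = 3.91 kJ/mol
ΔG > 0, so the forward reaction is non-spontaneous (proceeds in reverse).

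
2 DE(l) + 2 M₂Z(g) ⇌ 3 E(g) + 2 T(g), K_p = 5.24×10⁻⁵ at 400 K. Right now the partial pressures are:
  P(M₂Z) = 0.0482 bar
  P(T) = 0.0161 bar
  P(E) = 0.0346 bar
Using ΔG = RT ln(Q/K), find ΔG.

(DE is a pure liquid — omitted from Q_p.)
Q_p = P(E)³·P(T)² / P(M₂Z)² = (0.0346)³·(0.0161)² / (0.0482)² = 4.62×10⁻⁶
ΔG = RT ln(Q_p/K_p) = (8.314 J mol⁻¹ K⁻¹)(400 K) × ln(4.62×10⁻⁶/5.24×10⁻⁵)
   = (3.326 kJ/mol)(-2.429) = -8.08 kJ/mol
ΔG < 0, so the forward reaction is spontaneous (proceeds forward).

ΔG = -8.08 kJ/mol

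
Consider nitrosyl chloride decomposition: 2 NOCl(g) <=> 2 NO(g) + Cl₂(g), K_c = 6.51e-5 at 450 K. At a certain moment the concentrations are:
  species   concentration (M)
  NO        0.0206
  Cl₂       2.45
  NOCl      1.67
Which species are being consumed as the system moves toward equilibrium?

Q_c = [NO]²·[Cl₂] / [NOCl]² = (0.0206)²·(2.45) / (1.67)² = 3.73e-4
Q_c = 3.73e-4 > K_c = 6.51e-5: net reverse reaction.

NO, Cl₂ (products)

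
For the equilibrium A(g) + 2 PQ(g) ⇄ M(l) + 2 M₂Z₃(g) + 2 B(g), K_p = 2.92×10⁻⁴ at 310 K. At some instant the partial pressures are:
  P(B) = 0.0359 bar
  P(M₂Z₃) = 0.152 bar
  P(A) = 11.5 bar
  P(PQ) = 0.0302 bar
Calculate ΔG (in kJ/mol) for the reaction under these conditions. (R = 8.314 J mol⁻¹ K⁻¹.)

ΔG = 5.86 kJ/mol

(M is a pure liquid — omitted from Q_p.)
Q_p = P(M₂Z₃)²·P(B)² / (P(A)·P(PQ)²) = (0.152)²·(0.0359)² / ((11.5)·(0.0302)²) = 0.00284
ΔG = RT ln(Q_p/K_p) = (8.314 J mol⁻¹ K⁻¹)(310 K) × ln(0.00284/2.92×10⁻⁴)
   = (2.577 kJ/mol)(2.275) = 5.86 kJ/mol
ΔG > 0, so the forward reaction is non-spontaneous (proceeds in reverse).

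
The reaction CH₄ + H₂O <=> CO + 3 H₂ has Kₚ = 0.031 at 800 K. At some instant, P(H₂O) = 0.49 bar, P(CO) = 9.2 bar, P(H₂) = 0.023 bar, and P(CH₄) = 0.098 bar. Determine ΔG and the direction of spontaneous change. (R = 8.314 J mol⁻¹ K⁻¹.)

Qₚ = P(CO)·P(H₂)³ / (P(CH₄)·P(H₂O)) = (9.2)·(0.023)³ / ((0.098)·(0.49)) = 0.00233
ΔG = RT ln(Qₚ/Kₚ) = (8.314 J mol⁻¹ K⁻¹)(800 K) × ln(0.00233/0.031)
   = (6.651 kJ/mol)(-2.588) = -17.2 kJ/mol
ΔG < 0, so the forward reaction is spontaneous (proceeds forward).

ΔG = -17.2 kJ/mol; the forward reaction is spontaneous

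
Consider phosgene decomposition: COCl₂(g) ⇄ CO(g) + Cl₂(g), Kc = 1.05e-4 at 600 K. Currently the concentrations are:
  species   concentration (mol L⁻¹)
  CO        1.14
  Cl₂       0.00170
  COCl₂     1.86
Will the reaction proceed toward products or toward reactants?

reverse (toward reactants)

Qc = [CO]·[Cl₂] / [COCl₂] = (1.14)·(0.00170) / (1.86) = 0.00104
Qc = 0.00104 > Kc = 1.05e-4, so the reverse reaction proceeds.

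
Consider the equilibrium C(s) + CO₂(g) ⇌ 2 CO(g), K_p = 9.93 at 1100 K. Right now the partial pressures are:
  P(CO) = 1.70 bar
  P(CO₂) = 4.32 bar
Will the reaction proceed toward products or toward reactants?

toward products

(C is a pure solid — omitted from Q_p.)
Q_p = P(CO)² / P(CO₂) = (1.70)² / (4.32) = 0.669
Q_p = 0.669 < K_p = 9.93, so the forward reaction proceeds.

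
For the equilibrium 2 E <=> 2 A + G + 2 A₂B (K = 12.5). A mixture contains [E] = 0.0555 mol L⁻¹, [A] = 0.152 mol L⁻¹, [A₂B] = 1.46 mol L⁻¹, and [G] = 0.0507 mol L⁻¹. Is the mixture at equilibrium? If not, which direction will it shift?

Q = [A]²·[G]·[A₂B]² / [E]² = (0.152)²·(0.0507)·(1.46)² / (0.0555)² = 0.811
Q = 0.811 < K = 12.5: net forward reaction.

no; Q < K, reaction proceeds forward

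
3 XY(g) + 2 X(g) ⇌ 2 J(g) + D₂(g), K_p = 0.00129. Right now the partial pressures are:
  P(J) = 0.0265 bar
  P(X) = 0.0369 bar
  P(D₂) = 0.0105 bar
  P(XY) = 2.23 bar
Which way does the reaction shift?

Q_p = P(J)²·P(D₂) / (P(XY)³·P(X)²) = (0.0265)²·(0.0105) / ((2.23)³·(0.0369)²) = 4.88e-4
Q_p = 4.88e-4 < K_p = 0.00129, so the forward reaction proceeds.

forward (toward products)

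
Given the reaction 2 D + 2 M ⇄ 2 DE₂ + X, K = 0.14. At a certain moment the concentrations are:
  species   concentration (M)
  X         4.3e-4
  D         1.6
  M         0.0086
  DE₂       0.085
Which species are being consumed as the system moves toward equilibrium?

Q = [DE₂]²·[X] / ([D]²·[M]²) = (0.085)²·(4.3e-4) / ((1.6)²·(0.0086)²) = 0.016
Q = 0.016 < K = 0.14: net forward reaction.

D, M (reactants)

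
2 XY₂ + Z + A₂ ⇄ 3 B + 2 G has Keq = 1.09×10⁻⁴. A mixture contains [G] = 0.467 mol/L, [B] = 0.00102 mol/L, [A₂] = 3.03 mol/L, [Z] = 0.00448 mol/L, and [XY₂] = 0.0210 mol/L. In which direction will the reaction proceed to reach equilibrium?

Q = [B]³·[G]² / ([XY₂]²·[Z]·[A₂]) = (0.00102)³·(0.467)² / ((0.0210)²·(0.00448)·(3.03)) = 3.87×10⁻⁵
Q = 3.87×10⁻⁵ < Keq = 1.09×10⁻⁴, so the forward reaction proceeds.

toward products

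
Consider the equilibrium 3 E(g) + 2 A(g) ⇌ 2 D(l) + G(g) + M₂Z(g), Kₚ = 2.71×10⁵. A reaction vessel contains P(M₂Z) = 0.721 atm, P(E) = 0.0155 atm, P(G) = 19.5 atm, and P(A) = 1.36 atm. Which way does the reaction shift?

(D is a pure liquid — omitted from Qₚ.)
Qₚ = P(G)·P(M₂Z) / (P(E)³·P(A)²) = (19.5)·(0.721) / ((0.0155)³·(1.36)²) = 2.04×10⁶
Qₚ = 2.04×10⁶ > Kₚ = 2.71×10⁵, so the reverse reaction proceeds.

to the left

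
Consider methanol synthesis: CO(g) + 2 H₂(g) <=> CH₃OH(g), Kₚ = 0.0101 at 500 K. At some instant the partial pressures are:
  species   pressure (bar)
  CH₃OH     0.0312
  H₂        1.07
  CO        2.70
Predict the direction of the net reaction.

neither direction; the system is at equilibrium

Qₚ = P(CH₃OH) / (P(CO)·P(H₂)²) = (0.0312) / ((2.70)·(1.07)²) = 0.0101
Qₚ = 0.0101 = Kₚ, so the system is already at equilibrium.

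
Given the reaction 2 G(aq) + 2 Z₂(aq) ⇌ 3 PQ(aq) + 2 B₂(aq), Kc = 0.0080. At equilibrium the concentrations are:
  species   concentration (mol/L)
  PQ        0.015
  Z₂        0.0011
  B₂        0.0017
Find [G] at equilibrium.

[G] = 0.032 mol/L

At equilibrium, Kc = [PQ]³·[B₂]² / ([G]²·[Z₂]²) = 0.0080.
(0.015)³·(0.0017)² / (([G])²·(0.0011)²) = 0.0080
[G]² = 0.00101 ⇒ [G] = 0.032 mol/L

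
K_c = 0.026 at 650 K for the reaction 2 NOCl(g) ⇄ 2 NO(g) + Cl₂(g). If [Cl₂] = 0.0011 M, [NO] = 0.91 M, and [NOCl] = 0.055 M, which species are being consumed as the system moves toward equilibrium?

Q_c = [NO]²·[Cl₂] / [NOCl]² = (0.91)²·(0.0011) / (0.055)² = 0.30
Q_c = 0.30 > K_c = 0.026: net reverse reaction.

NO, Cl₂ (products)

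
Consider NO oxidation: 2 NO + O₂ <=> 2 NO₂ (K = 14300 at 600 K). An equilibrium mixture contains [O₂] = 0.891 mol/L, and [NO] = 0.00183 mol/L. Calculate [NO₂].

[NO₂] = 0.207 mol/L

At equilibrium, K = [NO₂]² / ([NO]²·[O₂]) = 14300.
([NO₂])² / ((0.00183)²·(0.891)) = 14300
[NO₂]² = 0.0427 ⇒ [NO₂] = 0.207 mol/L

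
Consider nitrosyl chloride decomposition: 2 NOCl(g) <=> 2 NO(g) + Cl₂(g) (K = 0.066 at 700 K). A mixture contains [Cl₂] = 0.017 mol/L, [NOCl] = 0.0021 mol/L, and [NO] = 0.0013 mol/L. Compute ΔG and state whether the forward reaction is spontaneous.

ΔG = -13.5 kJ/mol; the forward reaction is spontaneous

Q = [NO]²·[Cl₂] / [NOCl]² = (0.0013)²·(0.017) / (0.0021)² = 0.00651
ΔG = RT ln(Q/K) = (8.314 J mol⁻¹ K⁻¹)(700 K) × ln(0.00651/0.066)
   = (5.820 kJ/mol)(-2.316) = -13.5 kJ/mol
ΔG < 0, so the forward reaction is spontaneous (proceeds forward).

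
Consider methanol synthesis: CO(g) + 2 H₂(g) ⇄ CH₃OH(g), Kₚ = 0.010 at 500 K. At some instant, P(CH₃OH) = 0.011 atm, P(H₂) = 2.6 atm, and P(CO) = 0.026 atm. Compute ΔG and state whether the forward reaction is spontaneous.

ΔG = 7.62 kJ/mol; the forward reaction is non-spontaneous

Qₚ = P(CH₃OH) / (P(CO)·P(H₂)²) = (0.011) / ((0.026)·(2.6)²) = 0.0626
ΔG = RT ln(Qₚ/Kₚ) = (8.314 J mol⁻¹ K⁻¹)(500 K) × ln(0.0626/0.010)
   = (4.157 kJ/mol)(1.834) = 7.62 kJ/mol
ΔG > 0, so the forward reaction is non-spontaneous (proceeds in reverse).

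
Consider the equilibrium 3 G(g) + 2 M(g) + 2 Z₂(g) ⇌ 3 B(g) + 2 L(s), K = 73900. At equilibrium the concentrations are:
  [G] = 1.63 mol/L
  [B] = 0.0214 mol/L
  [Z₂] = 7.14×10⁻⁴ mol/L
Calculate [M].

[M] = 0.00775 mol/L

(L is a pure solid — omitted from K.)
At equilibrium, K = [B]³ / ([G]³·[M]²·[Z₂]²) = 73900.
(0.0214)³ / ((1.63)³·([M])²·(7.14×10⁻⁴)²) = 73900
[M]² = 6.01×10⁻⁵ ⇒ [M] = 0.00775 mol/L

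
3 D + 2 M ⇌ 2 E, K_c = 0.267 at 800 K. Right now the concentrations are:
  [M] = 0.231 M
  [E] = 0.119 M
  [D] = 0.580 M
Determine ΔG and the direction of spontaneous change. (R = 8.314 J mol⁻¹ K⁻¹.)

Q_c = [E]² / ([D]³·[M]²) = (0.119)² / ((0.580)³·(0.231)²) = 1.36
ΔG = RT ln(Q_c/K_c) = (8.314 J mol⁻¹ K⁻¹)(800 K) × ln(1.36/0.267)
   = (6.651 kJ/mol)(1.628) = 10.8 kJ/mol
ΔG > 0, so the forward reaction is non-spontaneous (proceeds in reverse).

ΔG = 10.8 kJ/mol; the forward reaction is non-spontaneous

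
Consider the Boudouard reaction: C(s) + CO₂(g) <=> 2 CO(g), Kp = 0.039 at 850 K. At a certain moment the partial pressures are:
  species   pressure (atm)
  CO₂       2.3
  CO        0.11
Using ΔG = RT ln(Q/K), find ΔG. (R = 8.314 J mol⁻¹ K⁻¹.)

(C is a pure solid — omitted from Qp.)
Qp = P(CO)² / P(CO₂) = (0.11)² / (2.3) = 0.00526
ΔG = RT ln(Qp/Kp) = (8.314 J mol⁻¹ K⁻¹)(850 K) × ln(0.00526/0.039)
   = (7.067 kJ/mol)(-2.003) = -14.2 kJ/mol
ΔG < 0, so the forward reaction is spontaneous (proceeds forward).

ΔG = -14.2 kJ/mol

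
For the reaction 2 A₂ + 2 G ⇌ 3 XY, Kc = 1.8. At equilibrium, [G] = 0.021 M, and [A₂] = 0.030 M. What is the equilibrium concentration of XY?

At equilibrium, Kc = [XY]³ / ([A₂]²·[G]²) = 1.8.
([XY])³ / ((0.030)²·(0.021)²) = 1.8
[XY]³ = 7.14×10⁻⁷ ⇒ [XY] = 0.0089 M

[XY] = 0.0089 M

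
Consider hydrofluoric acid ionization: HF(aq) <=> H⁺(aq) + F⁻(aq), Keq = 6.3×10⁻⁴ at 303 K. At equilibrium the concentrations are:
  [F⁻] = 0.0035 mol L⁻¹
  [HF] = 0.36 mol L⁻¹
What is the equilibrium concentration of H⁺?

[H⁺] = 0.065 mol L⁻¹

At equilibrium, Keq = [H⁺]·[F⁻] / [HF] = 6.3×10⁻⁴.
([H⁺])·(0.0035) / (0.36) = 6.3×10⁻⁴
[H⁺] = 0.0648 = 0.065 mol L⁻¹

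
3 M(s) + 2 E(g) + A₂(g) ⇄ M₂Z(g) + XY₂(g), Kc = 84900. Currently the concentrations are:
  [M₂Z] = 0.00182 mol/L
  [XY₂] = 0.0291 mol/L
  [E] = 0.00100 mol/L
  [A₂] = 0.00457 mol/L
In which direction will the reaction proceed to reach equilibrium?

(M is a pure solid — omitted from Qc.)
Qc = [M₂Z]·[XY₂] / ([E]²·[A₂]) = (0.00182)·(0.0291) / ((0.00100)²·(0.00457)) = 11600
Qc = 11600 < Kc = 84900, so the forward reaction proceeds.

to the right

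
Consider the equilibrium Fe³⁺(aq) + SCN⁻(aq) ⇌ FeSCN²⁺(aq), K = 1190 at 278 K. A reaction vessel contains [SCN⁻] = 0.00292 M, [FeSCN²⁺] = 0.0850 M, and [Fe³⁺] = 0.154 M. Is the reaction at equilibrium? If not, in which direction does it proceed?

forward (toward products)

Q = [FeSCN²⁺] / ([Fe³⁺]·[SCN⁻]) = (0.0850) / ((0.154)·(0.00292)) = 189
Q = 189 < K = 1190, so the forward reaction proceeds.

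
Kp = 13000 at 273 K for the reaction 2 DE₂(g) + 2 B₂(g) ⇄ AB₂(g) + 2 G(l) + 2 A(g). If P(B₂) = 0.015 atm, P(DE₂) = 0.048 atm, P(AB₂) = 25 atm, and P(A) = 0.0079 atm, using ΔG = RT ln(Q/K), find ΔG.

(G is a pure liquid — omitted from Qp.)
Qp = P(AB₂)·P(A)² / (P(DE₂)²·P(B₂)²) = (25)·(0.0079)² / ((0.048)²·(0.015)²) = 3010
ΔG = RT ln(Qp/Kp) = (8.314 J mol⁻¹ K⁻¹)(273 K) × ln(3010/13000)
   = (2.270 kJ/mol)(-1.463) = -3.32 kJ/mol
ΔG < 0, so the forward reaction is spontaneous (proceeds forward).

ΔG = -3.32 kJ/mol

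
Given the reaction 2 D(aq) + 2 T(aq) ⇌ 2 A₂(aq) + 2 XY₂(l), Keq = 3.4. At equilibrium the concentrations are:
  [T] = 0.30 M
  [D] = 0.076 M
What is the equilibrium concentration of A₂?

(XY₂ is a pure liquid — omitted from Keq.)
At equilibrium, Keq = [A₂]² / ([D]²·[T]²) = 3.4.
([A₂])² / ((0.076)²·(0.30)²) = 3.4
[A₂]² = 0.00177 ⇒ [A₂] = 0.042 M

[A₂] = 0.042 M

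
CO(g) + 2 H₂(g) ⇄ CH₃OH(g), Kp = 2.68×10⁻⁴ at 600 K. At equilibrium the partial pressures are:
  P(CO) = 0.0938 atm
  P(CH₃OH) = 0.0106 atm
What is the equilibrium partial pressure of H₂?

At equilibrium, Kp = P(CH₃OH) / (P(CO)·P(H₂)²) = 2.68×10⁻⁴.
(0.0106) / ((0.0938)·(P(H₂))²) = 2.68×10⁻⁴
P(H₂)² = 422 ⇒ P(H₂) = 20.5 atm

P(H₂) = 20.5 atm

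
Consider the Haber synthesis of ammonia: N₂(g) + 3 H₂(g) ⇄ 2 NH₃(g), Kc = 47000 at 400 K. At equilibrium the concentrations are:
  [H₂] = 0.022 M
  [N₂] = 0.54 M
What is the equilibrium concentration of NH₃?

[NH₃] = 0.52 M

At equilibrium, Kc = [NH₃]² / ([N₂]·[H₂]³) = 47000.
([NH₃])² / ((0.54)·(0.022)³) = 47000
[NH₃]² = 0.270 ⇒ [NH₃] = 0.52 M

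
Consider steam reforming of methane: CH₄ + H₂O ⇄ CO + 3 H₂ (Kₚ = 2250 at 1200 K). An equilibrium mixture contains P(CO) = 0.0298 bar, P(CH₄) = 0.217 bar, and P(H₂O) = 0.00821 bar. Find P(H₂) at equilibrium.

P(H₂) = 5.12 bar

At equilibrium, Kₚ = P(CO)·P(H₂)³ / (P(CH₄)·P(H₂O)) = 2250.
(0.0298)·(P(H₂))³ / ((0.217)·(0.00821)) = 2250
P(H₂)³ = 135 ⇒ P(H₂) = 5.12 bar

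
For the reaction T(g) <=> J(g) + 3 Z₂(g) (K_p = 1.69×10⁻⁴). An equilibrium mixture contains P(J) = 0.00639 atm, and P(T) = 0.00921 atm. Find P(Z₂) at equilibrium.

P(Z₂) = 0.0625 atm

At equilibrium, K_p = P(J)·P(Z₂)³ / P(T) = 1.69×10⁻⁴.
(0.00639)·(P(Z₂))³ / (0.00921) = 1.69×10⁻⁴
P(Z₂)³ = 2.44×10⁻⁴ ⇒ P(Z₂) = 0.0625 atm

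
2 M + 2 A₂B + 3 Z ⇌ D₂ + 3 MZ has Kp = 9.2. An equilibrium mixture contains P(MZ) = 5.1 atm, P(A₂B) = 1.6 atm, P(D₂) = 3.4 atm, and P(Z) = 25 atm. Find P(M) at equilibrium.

At equilibrium, Kp = P(D₂)·P(MZ)³ / (P(M)²·P(A₂B)²·P(Z)³) = 9.2.
(3.4)·(5.1)³ / ((P(M))²·(1.6)²·(25)³) = 9.2
P(M)² = 0.00123 ⇒ P(M) = 0.035 atm

P(M) = 0.035 atm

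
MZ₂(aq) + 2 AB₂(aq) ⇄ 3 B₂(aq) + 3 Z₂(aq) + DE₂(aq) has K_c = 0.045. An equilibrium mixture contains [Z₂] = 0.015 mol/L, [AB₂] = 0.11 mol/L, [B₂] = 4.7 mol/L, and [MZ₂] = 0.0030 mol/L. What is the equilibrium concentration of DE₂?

At equilibrium, K_c = [B₂]³·[Z₂]³·[DE₂] / ([MZ₂]·[AB₂]²) = 0.045.
(4.7)³·(0.015)³·([DE₂]) / ((0.0030)·(0.11)²) = 0.045
[DE₂] = 0.00466 = 0.0047 mol/L

[DE₂] = 0.0047 mol/L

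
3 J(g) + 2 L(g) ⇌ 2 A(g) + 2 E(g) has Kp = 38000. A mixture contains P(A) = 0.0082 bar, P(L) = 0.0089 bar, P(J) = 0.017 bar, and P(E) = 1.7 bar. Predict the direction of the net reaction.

reverse (toward reactants)

Qp = P(A)²·P(E)² / (P(J)³·P(L)²) = (0.0082)²·(1.7)² / ((0.017)³·(0.0089)²) = 5.0×10⁵
Qp = 5.0×10⁵ > Kp = 38000, so the reverse reaction proceeds.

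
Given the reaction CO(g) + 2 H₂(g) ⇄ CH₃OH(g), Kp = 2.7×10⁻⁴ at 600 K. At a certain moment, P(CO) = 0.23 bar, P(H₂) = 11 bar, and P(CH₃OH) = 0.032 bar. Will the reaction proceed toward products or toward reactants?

Qp = P(CH₃OH) / (P(CO)·P(H₂)²) = (0.032) / ((0.23)·(11)²) = 0.0011
Qp = 0.0011 > Kp = 2.7×10⁻⁴, so the reverse reaction proceeds.

to the left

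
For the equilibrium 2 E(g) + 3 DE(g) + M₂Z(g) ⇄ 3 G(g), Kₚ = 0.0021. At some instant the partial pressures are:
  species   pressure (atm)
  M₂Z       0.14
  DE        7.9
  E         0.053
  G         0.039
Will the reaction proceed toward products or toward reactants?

Qₚ = P(G)³ / (P(E)²·P(DE)³·P(M₂Z)) = (0.039)³ / ((0.053)²·(7.9)³·(0.14)) = 3.1×10⁻⁴
Qₚ = 3.1×10⁻⁴ < Kₚ = 0.0021, so the forward reaction proceeds.

toward products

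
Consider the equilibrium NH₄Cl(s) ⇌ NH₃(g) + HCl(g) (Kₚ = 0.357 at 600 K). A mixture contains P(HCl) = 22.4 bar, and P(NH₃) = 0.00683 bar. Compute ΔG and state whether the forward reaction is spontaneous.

ΔG = -4.23 kJ/mol; the forward reaction is spontaneous

(NH₄Cl is a pure solid — omitted from Qₚ.)
Qₚ = P(NH₃)·P(HCl) = (0.00683)·(22.4) = 0.153
ΔG = RT ln(Qₚ/Kₚ) = (8.314 J mol⁻¹ K⁻¹)(600 K) × ln(0.153/0.357)
   = (4.988 kJ/mol)(-0.8473) = -4.23 kJ/mol
ΔG < 0, so the forward reaction is spontaneous (proceeds forward).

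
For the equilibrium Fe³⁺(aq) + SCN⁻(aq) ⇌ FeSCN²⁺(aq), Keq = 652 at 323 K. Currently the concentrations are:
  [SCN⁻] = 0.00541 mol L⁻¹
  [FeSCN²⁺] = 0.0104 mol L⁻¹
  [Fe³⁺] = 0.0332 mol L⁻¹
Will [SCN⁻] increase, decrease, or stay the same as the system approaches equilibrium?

decrease

Q = [FeSCN²⁺] / ([Fe³⁺]·[SCN⁻]) = (0.0104) / ((0.0332)·(0.00541)) = 57.9
Q = 57.9 < Keq = 652: net forward reaction.
SCN⁻ is a reactant, so it decreases.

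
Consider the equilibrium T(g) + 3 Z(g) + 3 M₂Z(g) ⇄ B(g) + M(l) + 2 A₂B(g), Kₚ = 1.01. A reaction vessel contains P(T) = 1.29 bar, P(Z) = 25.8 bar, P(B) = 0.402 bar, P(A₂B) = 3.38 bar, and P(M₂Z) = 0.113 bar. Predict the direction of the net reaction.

(M is a pure liquid — omitted from Qₚ.)
Qₚ = P(B)·P(A₂B)² / (P(T)·P(Z)³·P(M₂Z)³) = (0.402)·(3.38)² / ((1.29)·(25.8)³·(0.113)³) = 0.144
Qₚ = 0.144 < Kₚ = 1.01, so the forward reaction proceeds.

forward (toward products)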